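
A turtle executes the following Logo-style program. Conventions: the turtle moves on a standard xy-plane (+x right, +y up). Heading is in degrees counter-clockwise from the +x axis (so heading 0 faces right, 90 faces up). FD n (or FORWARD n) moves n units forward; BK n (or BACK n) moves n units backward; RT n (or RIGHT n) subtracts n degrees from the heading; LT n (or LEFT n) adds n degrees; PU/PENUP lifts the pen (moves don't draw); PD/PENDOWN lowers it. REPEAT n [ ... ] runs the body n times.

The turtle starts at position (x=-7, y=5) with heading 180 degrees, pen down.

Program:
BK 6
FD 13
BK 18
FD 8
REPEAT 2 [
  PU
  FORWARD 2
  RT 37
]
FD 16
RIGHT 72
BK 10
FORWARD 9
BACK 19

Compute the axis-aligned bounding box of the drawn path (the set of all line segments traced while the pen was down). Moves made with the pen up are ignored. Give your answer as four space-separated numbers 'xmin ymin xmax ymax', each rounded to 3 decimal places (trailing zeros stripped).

Executing turtle program step by step:
Start: pos=(-7,5), heading=180, pen down
BK 6: (-7,5) -> (-1,5) [heading=180, draw]
FD 13: (-1,5) -> (-14,5) [heading=180, draw]
BK 18: (-14,5) -> (4,5) [heading=180, draw]
FD 8: (4,5) -> (-4,5) [heading=180, draw]
REPEAT 2 [
  -- iteration 1/2 --
  PU: pen up
  FD 2: (-4,5) -> (-6,5) [heading=180, move]
  RT 37: heading 180 -> 143
  -- iteration 2/2 --
  PU: pen up
  FD 2: (-6,5) -> (-7.597,6.204) [heading=143, move]
  RT 37: heading 143 -> 106
]
FD 16: (-7.597,6.204) -> (-12.007,21.584) [heading=106, move]
RT 72: heading 106 -> 34
BK 10: (-12.007,21.584) -> (-20.298,15.992) [heading=34, move]
FD 9: (-20.298,15.992) -> (-12.837,21.025) [heading=34, move]
BK 19: (-12.837,21.025) -> (-28.588,10.4) [heading=34, move]
Final: pos=(-28.588,10.4), heading=34, 4 segment(s) drawn

Segment endpoints: x in {-14, -7, -4, -1, 4}, y in {5, 5, 5}
xmin=-14, ymin=5, xmax=4, ymax=5

Answer: -14 5 4 5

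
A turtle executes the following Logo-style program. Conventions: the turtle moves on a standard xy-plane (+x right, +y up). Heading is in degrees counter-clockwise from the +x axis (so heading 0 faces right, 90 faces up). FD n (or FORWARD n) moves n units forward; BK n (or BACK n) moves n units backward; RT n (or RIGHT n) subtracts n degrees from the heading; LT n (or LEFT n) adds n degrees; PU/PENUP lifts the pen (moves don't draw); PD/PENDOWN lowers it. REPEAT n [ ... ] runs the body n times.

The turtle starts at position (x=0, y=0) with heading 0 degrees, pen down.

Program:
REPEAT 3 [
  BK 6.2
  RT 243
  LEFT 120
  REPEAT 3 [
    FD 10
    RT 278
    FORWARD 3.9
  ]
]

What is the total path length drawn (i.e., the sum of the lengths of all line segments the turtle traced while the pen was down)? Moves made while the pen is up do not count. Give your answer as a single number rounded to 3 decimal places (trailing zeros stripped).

Executing turtle program step by step:
Start: pos=(0,0), heading=0, pen down
REPEAT 3 [
  -- iteration 1/3 --
  BK 6.2: (0,0) -> (-6.2,0) [heading=0, draw]
  RT 243: heading 0 -> 117
  LT 120: heading 117 -> 237
  REPEAT 3 [
    -- iteration 1/3 --
    FD 10: (-6.2,0) -> (-11.646,-8.387) [heading=237, draw]
    RT 278: heading 237 -> 319
    FD 3.9: (-11.646,-8.387) -> (-8.703,-10.945) [heading=319, draw]
    -- iteration 2/3 --
    FD 10: (-8.703,-10.945) -> (-1.156,-17.506) [heading=319, draw]
    RT 278: heading 319 -> 41
    FD 3.9: (-1.156,-17.506) -> (1.787,-14.947) [heading=41, draw]
    -- iteration 3/3 --
    FD 10: (1.787,-14.947) -> (9.335,-8.387) [heading=41, draw]
    RT 278: heading 41 -> 123
    FD 3.9: (9.335,-8.387) -> (7.21,-5.116) [heading=123, draw]
  ]
  -- iteration 2/3 --
  BK 6.2: (7.21,-5.116) -> (10.587,-10.316) [heading=123, draw]
  RT 243: heading 123 -> 240
  LT 120: heading 240 -> 0
  REPEAT 3 [
    -- iteration 1/3 --
    FD 10: (10.587,-10.316) -> (20.587,-10.316) [heading=0, draw]
    RT 278: heading 0 -> 82
    FD 3.9: (20.587,-10.316) -> (21.13,-6.454) [heading=82, draw]
    -- iteration 2/3 --
    FD 10: (21.13,-6.454) -> (22.522,3.449) [heading=82, draw]
    RT 278: heading 82 -> 164
    FD 3.9: (22.522,3.449) -> (18.773,4.524) [heading=164, draw]
    -- iteration 3/3 --
    FD 10: (18.773,4.524) -> (9.16,7.28) [heading=164, draw]
    RT 278: heading 164 -> 246
    FD 3.9: (9.16,7.28) -> (7.574,3.718) [heading=246, draw]
  ]
  -- iteration 3/3 --
  BK 6.2: (7.574,3.718) -> (10.096,9.382) [heading=246, draw]
  RT 243: heading 246 -> 3
  LT 120: heading 3 -> 123
  REPEAT 3 [
    -- iteration 1/3 --
    FD 10: (10.096,9.382) -> (4.649,17.768) [heading=123, draw]
    RT 278: heading 123 -> 205
    FD 3.9: (4.649,17.768) -> (1.115,16.12) [heading=205, draw]
    -- iteration 2/3 --
    FD 10: (1.115,16.12) -> (-7.948,11.894) [heading=205, draw]
    RT 278: heading 205 -> 287
    FD 3.9: (-7.948,11.894) -> (-6.808,8.164) [heading=287, draw]
    -- iteration 3/3 --
    FD 10: (-6.808,8.164) -> (-3.884,-1.399) [heading=287, draw]
    RT 278: heading 287 -> 9
    FD 3.9: (-3.884,-1.399) -> (-0.032,-0.789) [heading=9, draw]
  ]
]
Final: pos=(-0.032,-0.789), heading=9, 21 segment(s) drawn

Segment lengths:
  seg 1: (0,0) -> (-6.2,0), length = 6.2
  seg 2: (-6.2,0) -> (-11.646,-8.387), length = 10
  seg 3: (-11.646,-8.387) -> (-8.703,-10.945), length = 3.9
  seg 4: (-8.703,-10.945) -> (-1.156,-17.506), length = 10
  seg 5: (-1.156,-17.506) -> (1.787,-14.947), length = 3.9
  seg 6: (1.787,-14.947) -> (9.335,-8.387), length = 10
  seg 7: (9.335,-8.387) -> (7.21,-5.116), length = 3.9
  seg 8: (7.21,-5.116) -> (10.587,-10.316), length = 6.2
  seg 9: (10.587,-10.316) -> (20.587,-10.316), length = 10
  seg 10: (20.587,-10.316) -> (21.13,-6.454), length = 3.9
  seg 11: (21.13,-6.454) -> (22.522,3.449), length = 10
  seg 12: (22.522,3.449) -> (18.773,4.524), length = 3.9
  seg 13: (18.773,4.524) -> (9.16,7.28), length = 10
  seg 14: (9.16,7.28) -> (7.574,3.718), length = 3.9
  seg 15: (7.574,3.718) -> (10.096,9.382), length = 6.2
  seg 16: (10.096,9.382) -> (4.649,17.768), length = 10
  seg 17: (4.649,17.768) -> (1.115,16.12), length = 3.9
  seg 18: (1.115,16.12) -> (-7.948,11.894), length = 10
  seg 19: (-7.948,11.894) -> (-6.808,8.164), length = 3.9
  seg 20: (-6.808,8.164) -> (-3.884,-1.399), length = 10
  seg 21: (-3.884,-1.399) -> (-0.032,-0.789), length = 3.9
Total = 143.7

Answer: 143.7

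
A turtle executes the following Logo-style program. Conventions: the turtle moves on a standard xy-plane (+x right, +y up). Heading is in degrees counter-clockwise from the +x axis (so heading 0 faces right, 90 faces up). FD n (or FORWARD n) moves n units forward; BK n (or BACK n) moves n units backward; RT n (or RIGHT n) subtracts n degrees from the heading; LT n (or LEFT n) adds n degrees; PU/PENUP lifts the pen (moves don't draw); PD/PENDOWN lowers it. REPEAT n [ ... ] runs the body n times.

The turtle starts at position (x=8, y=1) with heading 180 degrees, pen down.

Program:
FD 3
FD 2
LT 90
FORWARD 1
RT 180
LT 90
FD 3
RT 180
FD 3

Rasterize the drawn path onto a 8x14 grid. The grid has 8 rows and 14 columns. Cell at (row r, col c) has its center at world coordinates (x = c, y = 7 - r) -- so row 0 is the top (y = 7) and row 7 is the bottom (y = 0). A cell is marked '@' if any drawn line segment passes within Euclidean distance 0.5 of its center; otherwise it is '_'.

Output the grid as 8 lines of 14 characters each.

Segment 0: (8,1) -> (5,1)
Segment 1: (5,1) -> (3,1)
Segment 2: (3,1) -> (3,0)
Segment 3: (3,0) -> (0,0)
Segment 4: (0,0) -> (3,0)

Answer: ______________
______________
______________
______________
______________
______________
___@@@@@@_____
@@@@__________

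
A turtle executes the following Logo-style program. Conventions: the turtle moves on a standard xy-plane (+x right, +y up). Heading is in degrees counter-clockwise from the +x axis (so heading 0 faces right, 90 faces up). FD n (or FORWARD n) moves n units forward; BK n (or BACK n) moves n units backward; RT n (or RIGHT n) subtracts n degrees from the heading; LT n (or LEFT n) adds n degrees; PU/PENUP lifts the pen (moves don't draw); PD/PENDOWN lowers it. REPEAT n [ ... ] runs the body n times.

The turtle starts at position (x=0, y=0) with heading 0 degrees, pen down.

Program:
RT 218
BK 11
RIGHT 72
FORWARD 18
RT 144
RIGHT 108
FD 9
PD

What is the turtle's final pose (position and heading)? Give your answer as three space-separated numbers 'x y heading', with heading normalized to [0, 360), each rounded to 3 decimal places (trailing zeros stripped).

Answer: 5.83 10.456 178

Derivation:
Executing turtle program step by step:
Start: pos=(0,0), heading=0, pen down
RT 218: heading 0 -> 142
BK 11: (0,0) -> (8.668,-6.772) [heading=142, draw]
RT 72: heading 142 -> 70
FD 18: (8.668,-6.772) -> (14.824,10.142) [heading=70, draw]
RT 144: heading 70 -> 286
RT 108: heading 286 -> 178
FD 9: (14.824,10.142) -> (5.83,10.456) [heading=178, draw]
PD: pen down
Final: pos=(5.83,10.456), heading=178, 3 segment(s) drawn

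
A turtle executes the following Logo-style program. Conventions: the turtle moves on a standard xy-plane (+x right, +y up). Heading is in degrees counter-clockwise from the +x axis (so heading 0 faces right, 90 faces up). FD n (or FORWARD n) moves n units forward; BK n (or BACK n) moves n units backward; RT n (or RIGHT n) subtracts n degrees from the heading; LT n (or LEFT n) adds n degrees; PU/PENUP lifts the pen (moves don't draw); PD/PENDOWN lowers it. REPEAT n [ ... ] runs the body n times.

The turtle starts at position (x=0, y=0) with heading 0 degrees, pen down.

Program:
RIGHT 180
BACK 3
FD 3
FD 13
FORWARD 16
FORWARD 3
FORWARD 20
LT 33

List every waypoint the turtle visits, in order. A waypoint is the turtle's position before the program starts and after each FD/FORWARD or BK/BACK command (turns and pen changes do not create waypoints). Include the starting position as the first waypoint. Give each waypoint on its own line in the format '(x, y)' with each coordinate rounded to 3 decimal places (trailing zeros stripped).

Answer: (0, 0)
(3, 0)
(0, 0)
(-13, 0)
(-29, 0)
(-32, 0)
(-52, 0)

Derivation:
Executing turtle program step by step:
Start: pos=(0,0), heading=0, pen down
RT 180: heading 0 -> 180
BK 3: (0,0) -> (3,0) [heading=180, draw]
FD 3: (3,0) -> (0,0) [heading=180, draw]
FD 13: (0,0) -> (-13,0) [heading=180, draw]
FD 16: (-13,0) -> (-29,0) [heading=180, draw]
FD 3: (-29,0) -> (-32,0) [heading=180, draw]
FD 20: (-32,0) -> (-52,0) [heading=180, draw]
LT 33: heading 180 -> 213
Final: pos=(-52,0), heading=213, 6 segment(s) drawn
Waypoints (7 total):
(0, 0)
(3, 0)
(0, 0)
(-13, 0)
(-29, 0)
(-32, 0)
(-52, 0)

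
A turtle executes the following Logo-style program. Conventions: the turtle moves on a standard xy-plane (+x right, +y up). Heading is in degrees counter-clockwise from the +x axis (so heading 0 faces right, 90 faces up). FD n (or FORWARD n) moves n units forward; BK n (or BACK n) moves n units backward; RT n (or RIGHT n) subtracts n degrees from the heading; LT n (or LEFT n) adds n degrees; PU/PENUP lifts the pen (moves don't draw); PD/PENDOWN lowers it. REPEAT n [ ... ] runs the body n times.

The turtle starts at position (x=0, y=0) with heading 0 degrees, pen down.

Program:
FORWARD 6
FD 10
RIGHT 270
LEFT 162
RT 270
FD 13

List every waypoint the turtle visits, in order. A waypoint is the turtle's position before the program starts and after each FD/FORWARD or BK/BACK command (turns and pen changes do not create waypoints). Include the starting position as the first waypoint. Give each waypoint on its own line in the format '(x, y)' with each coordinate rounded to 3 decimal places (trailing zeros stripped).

Answer: (0, 0)
(6, 0)
(16, 0)
(28.364, -4.017)

Derivation:
Executing turtle program step by step:
Start: pos=(0,0), heading=0, pen down
FD 6: (0,0) -> (6,0) [heading=0, draw]
FD 10: (6,0) -> (16,0) [heading=0, draw]
RT 270: heading 0 -> 90
LT 162: heading 90 -> 252
RT 270: heading 252 -> 342
FD 13: (16,0) -> (28.364,-4.017) [heading=342, draw]
Final: pos=(28.364,-4.017), heading=342, 3 segment(s) drawn
Waypoints (4 total):
(0, 0)
(6, 0)
(16, 0)
(28.364, -4.017)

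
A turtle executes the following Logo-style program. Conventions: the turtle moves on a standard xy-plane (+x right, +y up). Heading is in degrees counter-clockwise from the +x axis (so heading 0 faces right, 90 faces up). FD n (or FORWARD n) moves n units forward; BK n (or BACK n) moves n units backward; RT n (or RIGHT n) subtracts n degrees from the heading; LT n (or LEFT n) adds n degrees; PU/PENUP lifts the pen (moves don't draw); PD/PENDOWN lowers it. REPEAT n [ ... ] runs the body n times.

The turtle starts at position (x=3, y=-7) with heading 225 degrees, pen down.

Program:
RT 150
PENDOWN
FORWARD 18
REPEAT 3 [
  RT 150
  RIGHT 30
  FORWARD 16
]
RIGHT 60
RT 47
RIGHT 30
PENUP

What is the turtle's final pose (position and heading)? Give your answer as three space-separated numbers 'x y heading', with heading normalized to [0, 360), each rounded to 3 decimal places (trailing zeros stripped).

Answer: 3.518 -5.068 118

Derivation:
Executing turtle program step by step:
Start: pos=(3,-7), heading=225, pen down
RT 150: heading 225 -> 75
PD: pen down
FD 18: (3,-7) -> (7.659,10.387) [heading=75, draw]
REPEAT 3 [
  -- iteration 1/3 --
  RT 150: heading 75 -> 285
  RT 30: heading 285 -> 255
  FD 16: (7.659,10.387) -> (3.518,-5.068) [heading=255, draw]
  -- iteration 2/3 --
  RT 150: heading 255 -> 105
  RT 30: heading 105 -> 75
  FD 16: (3.518,-5.068) -> (7.659,10.387) [heading=75, draw]
  -- iteration 3/3 --
  RT 150: heading 75 -> 285
  RT 30: heading 285 -> 255
  FD 16: (7.659,10.387) -> (3.518,-5.068) [heading=255, draw]
]
RT 60: heading 255 -> 195
RT 47: heading 195 -> 148
RT 30: heading 148 -> 118
PU: pen up
Final: pos=(3.518,-5.068), heading=118, 4 segment(s) drawn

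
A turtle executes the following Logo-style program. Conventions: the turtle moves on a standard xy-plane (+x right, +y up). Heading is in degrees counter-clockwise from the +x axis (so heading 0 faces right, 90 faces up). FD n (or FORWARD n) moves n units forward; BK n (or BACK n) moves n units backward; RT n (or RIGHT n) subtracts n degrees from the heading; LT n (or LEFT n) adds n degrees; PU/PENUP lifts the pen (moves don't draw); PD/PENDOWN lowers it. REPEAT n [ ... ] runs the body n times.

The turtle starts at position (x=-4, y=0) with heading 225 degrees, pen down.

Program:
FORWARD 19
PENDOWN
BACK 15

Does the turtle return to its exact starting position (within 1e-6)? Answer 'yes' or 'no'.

Answer: no

Derivation:
Executing turtle program step by step:
Start: pos=(-4,0), heading=225, pen down
FD 19: (-4,0) -> (-17.435,-13.435) [heading=225, draw]
PD: pen down
BK 15: (-17.435,-13.435) -> (-6.828,-2.828) [heading=225, draw]
Final: pos=(-6.828,-2.828), heading=225, 2 segment(s) drawn

Start position: (-4, 0)
Final position: (-6.828, -2.828)
Distance = 4; >= 1e-6 -> NOT closed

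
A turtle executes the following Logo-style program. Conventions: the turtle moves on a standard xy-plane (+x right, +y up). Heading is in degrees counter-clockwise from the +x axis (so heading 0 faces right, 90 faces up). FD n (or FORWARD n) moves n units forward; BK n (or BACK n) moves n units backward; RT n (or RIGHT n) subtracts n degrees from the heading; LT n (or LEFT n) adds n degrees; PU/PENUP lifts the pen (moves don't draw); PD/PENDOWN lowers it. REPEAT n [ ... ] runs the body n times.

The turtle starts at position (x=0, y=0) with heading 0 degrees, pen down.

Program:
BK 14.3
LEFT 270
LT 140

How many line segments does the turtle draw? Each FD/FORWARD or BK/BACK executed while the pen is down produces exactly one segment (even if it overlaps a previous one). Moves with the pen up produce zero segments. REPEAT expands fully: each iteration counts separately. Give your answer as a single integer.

Executing turtle program step by step:
Start: pos=(0,0), heading=0, pen down
BK 14.3: (0,0) -> (-14.3,0) [heading=0, draw]
LT 270: heading 0 -> 270
LT 140: heading 270 -> 50
Final: pos=(-14.3,0), heading=50, 1 segment(s) drawn
Segments drawn: 1

Answer: 1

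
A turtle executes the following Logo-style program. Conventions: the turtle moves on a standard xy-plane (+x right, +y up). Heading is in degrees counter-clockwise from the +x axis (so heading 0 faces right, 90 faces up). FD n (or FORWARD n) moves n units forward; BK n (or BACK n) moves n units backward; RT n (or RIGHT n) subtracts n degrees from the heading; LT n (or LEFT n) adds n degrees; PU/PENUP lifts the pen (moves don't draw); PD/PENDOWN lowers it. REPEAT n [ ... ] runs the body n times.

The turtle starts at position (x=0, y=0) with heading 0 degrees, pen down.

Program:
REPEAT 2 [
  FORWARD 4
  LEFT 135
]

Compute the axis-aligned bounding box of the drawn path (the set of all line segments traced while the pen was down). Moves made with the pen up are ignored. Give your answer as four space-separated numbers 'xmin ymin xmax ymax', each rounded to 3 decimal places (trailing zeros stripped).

Answer: 0 0 4 2.828

Derivation:
Executing turtle program step by step:
Start: pos=(0,0), heading=0, pen down
REPEAT 2 [
  -- iteration 1/2 --
  FD 4: (0,0) -> (4,0) [heading=0, draw]
  LT 135: heading 0 -> 135
  -- iteration 2/2 --
  FD 4: (4,0) -> (1.172,2.828) [heading=135, draw]
  LT 135: heading 135 -> 270
]
Final: pos=(1.172,2.828), heading=270, 2 segment(s) drawn

Segment endpoints: x in {0, 1.172, 4}, y in {0, 2.828}
xmin=0, ymin=0, xmax=4, ymax=2.828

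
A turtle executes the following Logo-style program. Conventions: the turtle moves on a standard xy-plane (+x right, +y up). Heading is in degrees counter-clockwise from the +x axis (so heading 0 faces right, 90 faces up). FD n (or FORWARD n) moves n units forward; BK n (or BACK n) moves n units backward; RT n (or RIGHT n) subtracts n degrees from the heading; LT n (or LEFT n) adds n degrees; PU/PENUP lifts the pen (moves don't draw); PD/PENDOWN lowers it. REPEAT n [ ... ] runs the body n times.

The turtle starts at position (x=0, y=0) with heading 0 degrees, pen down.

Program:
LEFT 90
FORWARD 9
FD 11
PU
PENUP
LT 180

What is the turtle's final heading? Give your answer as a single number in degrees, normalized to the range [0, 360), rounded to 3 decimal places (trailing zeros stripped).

Answer: 270

Derivation:
Executing turtle program step by step:
Start: pos=(0,0), heading=0, pen down
LT 90: heading 0 -> 90
FD 9: (0,0) -> (0,9) [heading=90, draw]
FD 11: (0,9) -> (0,20) [heading=90, draw]
PU: pen up
PU: pen up
LT 180: heading 90 -> 270
Final: pos=(0,20), heading=270, 2 segment(s) drawn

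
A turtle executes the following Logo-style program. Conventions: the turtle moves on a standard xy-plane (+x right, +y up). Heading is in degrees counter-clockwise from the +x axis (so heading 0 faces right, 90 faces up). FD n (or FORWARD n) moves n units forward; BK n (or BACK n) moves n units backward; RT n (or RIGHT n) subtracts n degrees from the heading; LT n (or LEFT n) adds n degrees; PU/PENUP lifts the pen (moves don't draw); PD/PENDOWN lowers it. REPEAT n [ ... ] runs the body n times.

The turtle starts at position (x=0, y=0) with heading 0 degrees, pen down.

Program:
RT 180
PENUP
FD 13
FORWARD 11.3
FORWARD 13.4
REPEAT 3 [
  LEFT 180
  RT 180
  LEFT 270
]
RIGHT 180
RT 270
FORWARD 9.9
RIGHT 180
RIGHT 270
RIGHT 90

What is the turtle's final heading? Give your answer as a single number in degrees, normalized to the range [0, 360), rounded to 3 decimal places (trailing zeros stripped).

Executing turtle program step by step:
Start: pos=(0,0), heading=0, pen down
RT 180: heading 0 -> 180
PU: pen up
FD 13: (0,0) -> (-13,0) [heading=180, move]
FD 11.3: (-13,0) -> (-24.3,0) [heading=180, move]
FD 13.4: (-24.3,0) -> (-37.7,0) [heading=180, move]
REPEAT 3 [
  -- iteration 1/3 --
  LT 180: heading 180 -> 0
  RT 180: heading 0 -> 180
  LT 270: heading 180 -> 90
  -- iteration 2/3 --
  LT 180: heading 90 -> 270
  RT 180: heading 270 -> 90
  LT 270: heading 90 -> 0
  -- iteration 3/3 --
  LT 180: heading 0 -> 180
  RT 180: heading 180 -> 0
  LT 270: heading 0 -> 270
]
RT 180: heading 270 -> 90
RT 270: heading 90 -> 180
FD 9.9: (-37.7,0) -> (-47.6,0) [heading=180, move]
RT 180: heading 180 -> 0
RT 270: heading 0 -> 90
RT 90: heading 90 -> 0
Final: pos=(-47.6,0), heading=0, 0 segment(s) drawn

Answer: 0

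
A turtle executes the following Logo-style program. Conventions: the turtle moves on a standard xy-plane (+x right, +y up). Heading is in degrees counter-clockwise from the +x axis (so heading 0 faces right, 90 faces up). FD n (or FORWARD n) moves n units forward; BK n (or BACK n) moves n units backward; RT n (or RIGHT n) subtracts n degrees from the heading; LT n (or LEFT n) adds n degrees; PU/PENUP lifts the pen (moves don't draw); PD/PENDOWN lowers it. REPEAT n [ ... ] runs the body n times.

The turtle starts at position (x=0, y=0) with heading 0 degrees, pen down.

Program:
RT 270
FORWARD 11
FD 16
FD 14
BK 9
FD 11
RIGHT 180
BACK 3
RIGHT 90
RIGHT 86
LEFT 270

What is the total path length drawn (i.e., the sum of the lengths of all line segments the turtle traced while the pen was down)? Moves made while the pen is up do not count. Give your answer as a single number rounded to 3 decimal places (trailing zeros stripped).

Answer: 64

Derivation:
Executing turtle program step by step:
Start: pos=(0,0), heading=0, pen down
RT 270: heading 0 -> 90
FD 11: (0,0) -> (0,11) [heading=90, draw]
FD 16: (0,11) -> (0,27) [heading=90, draw]
FD 14: (0,27) -> (0,41) [heading=90, draw]
BK 9: (0,41) -> (0,32) [heading=90, draw]
FD 11: (0,32) -> (0,43) [heading=90, draw]
RT 180: heading 90 -> 270
BK 3: (0,43) -> (0,46) [heading=270, draw]
RT 90: heading 270 -> 180
RT 86: heading 180 -> 94
LT 270: heading 94 -> 4
Final: pos=(0,46), heading=4, 6 segment(s) drawn

Segment lengths:
  seg 1: (0,0) -> (0,11), length = 11
  seg 2: (0,11) -> (0,27), length = 16
  seg 3: (0,27) -> (0,41), length = 14
  seg 4: (0,41) -> (0,32), length = 9
  seg 5: (0,32) -> (0,43), length = 11
  seg 6: (0,43) -> (0,46), length = 3
Total = 64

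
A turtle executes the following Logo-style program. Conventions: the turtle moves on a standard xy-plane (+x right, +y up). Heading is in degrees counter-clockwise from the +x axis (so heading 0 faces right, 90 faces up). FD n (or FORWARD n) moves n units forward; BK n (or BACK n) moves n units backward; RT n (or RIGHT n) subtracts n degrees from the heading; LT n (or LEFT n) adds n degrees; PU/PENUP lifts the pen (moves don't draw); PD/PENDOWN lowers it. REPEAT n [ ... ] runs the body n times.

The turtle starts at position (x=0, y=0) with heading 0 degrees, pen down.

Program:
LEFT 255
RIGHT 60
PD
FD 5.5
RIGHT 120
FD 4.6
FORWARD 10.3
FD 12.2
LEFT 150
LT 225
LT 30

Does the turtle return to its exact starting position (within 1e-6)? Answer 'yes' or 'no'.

Executing turtle program step by step:
Start: pos=(0,0), heading=0, pen down
LT 255: heading 0 -> 255
RT 60: heading 255 -> 195
PD: pen down
FD 5.5: (0,0) -> (-5.313,-1.424) [heading=195, draw]
RT 120: heading 195 -> 75
FD 4.6: (-5.313,-1.424) -> (-4.122,3.02) [heading=75, draw]
FD 10.3: (-4.122,3.02) -> (-1.456,12.969) [heading=75, draw]
FD 12.2: (-1.456,12.969) -> (1.701,24.753) [heading=75, draw]
LT 150: heading 75 -> 225
LT 225: heading 225 -> 90
LT 30: heading 90 -> 120
Final: pos=(1.701,24.753), heading=120, 4 segment(s) drawn

Start position: (0, 0)
Final position: (1.701, 24.753)
Distance = 24.811; >= 1e-6 -> NOT closed

Answer: no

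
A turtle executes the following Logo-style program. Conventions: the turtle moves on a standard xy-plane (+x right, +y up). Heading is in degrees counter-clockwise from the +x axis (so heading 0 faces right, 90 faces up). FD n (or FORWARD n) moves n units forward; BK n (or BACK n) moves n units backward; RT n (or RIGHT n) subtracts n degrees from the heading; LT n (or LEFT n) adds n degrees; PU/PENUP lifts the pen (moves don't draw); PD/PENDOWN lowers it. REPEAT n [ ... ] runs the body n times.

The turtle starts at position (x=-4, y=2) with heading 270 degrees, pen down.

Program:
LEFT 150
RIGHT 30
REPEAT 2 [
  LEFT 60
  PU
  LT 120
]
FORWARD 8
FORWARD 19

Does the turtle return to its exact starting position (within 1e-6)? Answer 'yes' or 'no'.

Answer: no

Derivation:
Executing turtle program step by step:
Start: pos=(-4,2), heading=270, pen down
LT 150: heading 270 -> 60
RT 30: heading 60 -> 30
REPEAT 2 [
  -- iteration 1/2 --
  LT 60: heading 30 -> 90
  PU: pen up
  LT 120: heading 90 -> 210
  -- iteration 2/2 --
  LT 60: heading 210 -> 270
  PU: pen up
  LT 120: heading 270 -> 30
]
FD 8: (-4,2) -> (2.928,6) [heading=30, move]
FD 19: (2.928,6) -> (19.383,15.5) [heading=30, move]
Final: pos=(19.383,15.5), heading=30, 0 segment(s) drawn

Start position: (-4, 2)
Final position: (19.383, 15.5)
Distance = 27; >= 1e-6 -> NOT closed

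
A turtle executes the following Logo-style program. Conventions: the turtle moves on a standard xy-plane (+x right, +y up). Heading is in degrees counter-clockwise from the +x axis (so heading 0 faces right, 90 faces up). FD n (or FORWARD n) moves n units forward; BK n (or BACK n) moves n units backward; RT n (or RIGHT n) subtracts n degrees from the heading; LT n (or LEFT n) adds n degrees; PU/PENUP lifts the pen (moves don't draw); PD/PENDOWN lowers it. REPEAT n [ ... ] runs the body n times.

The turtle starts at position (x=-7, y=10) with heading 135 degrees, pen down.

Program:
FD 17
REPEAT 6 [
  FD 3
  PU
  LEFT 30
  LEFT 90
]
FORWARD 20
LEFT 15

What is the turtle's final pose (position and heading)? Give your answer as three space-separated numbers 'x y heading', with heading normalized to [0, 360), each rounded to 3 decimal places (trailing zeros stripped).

Answer: -33.163 36.163 150

Derivation:
Executing turtle program step by step:
Start: pos=(-7,10), heading=135, pen down
FD 17: (-7,10) -> (-19.021,22.021) [heading=135, draw]
REPEAT 6 [
  -- iteration 1/6 --
  FD 3: (-19.021,22.021) -> (-21.142,24.142) [heading=135, draw]
  PU: pen up
  LT 30: heading 135 -> 165
  LT 90: heading 165 -> 255
  -- iteration 2/6 --
  FD 3: (-21.142,24.142) -> (-21.919,21.244) [heading=255, move]
  PU: pen up
  LT 30: heading 255 -> 285
  LT 90: heading 285 -> 15
  -- iteration 3/6 --
  FD 3: (-21.919,21.244) -> (-19.021,22.021) [heading=15, move]
  PU: pen up
  LT 30: heading 15 -> 45
  LT 90: heading 45 -> 135
  -- iteration 4/6 --
  FD 3: (-19.021,22.021) -> (-21.142,24.142) [heading=135, move]
  PU: pen up
  LT 30: heading 135 -> 165
  LT 90: heading 165 -> 255
  -- iteration 5/6 --
  FD 3: (-21.142,24.142) -> (-21.919,21.244) [heading=255, move]
  PU: pen up
  LT 30: heading 255 -> 285
  LT 90: heading 285 -> 15
  -- iteration 6/6 --
  FD 3: (-21.919,21.244) -> (-19.021,22.021) [heading=15, move]
  PU: pen up
  LT 30: heading 15 -> 45
  LT 90: heading 45 -> 135
]
FD 20: (-19.021,22.021) -> (-33.163,36.163) [heading=135, move]
LT 15: heading 135 -> 150
Final: pos=(-33.163,36.163), heading=150, 2 segment(s) drawn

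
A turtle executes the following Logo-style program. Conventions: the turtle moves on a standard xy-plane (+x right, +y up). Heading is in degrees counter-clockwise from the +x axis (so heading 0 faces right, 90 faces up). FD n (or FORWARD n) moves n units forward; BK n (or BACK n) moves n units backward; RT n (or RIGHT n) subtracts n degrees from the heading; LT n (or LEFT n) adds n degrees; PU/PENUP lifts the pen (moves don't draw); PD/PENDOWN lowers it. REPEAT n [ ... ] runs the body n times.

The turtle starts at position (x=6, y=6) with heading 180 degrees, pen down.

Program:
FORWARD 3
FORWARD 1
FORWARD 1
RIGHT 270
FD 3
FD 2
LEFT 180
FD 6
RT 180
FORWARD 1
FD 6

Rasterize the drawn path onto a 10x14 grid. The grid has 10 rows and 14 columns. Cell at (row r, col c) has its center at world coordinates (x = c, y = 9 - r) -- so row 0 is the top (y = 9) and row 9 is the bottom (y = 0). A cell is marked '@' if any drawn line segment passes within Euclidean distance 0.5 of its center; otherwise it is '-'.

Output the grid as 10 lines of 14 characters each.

Answer: --------------
--------------
-@------------
-@@@@@@-------
-@------------
-@------------
-@------------
-@------------
-@------------
-@------------

Derivation:
Segment 0: (6,6) -> (3,6)
Segment 1: (3,6) -> (2,6)
Segment 2: (2,6) -> (1,6)
Segment 3: (1,6) -> (1,3)
Segment 4: (1,3) -> (1,1)
Segment 5: (1,1) -> (1,7)
Segment 6: (1,7) -> (1,6)
Segment 7: (1,6) -> (1,0)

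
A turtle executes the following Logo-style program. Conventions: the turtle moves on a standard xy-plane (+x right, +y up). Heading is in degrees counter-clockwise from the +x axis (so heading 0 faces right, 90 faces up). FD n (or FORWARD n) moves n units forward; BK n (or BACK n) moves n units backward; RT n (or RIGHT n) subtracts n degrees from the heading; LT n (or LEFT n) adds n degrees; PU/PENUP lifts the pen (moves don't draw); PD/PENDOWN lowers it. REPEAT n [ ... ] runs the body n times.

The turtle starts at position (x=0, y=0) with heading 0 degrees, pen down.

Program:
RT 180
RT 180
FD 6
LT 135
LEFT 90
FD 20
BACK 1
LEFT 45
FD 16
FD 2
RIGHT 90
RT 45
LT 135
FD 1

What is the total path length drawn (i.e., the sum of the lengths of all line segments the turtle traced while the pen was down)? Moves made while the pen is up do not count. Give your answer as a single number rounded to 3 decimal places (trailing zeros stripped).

Executing turtle program step by step:
Start: pos=(0,0), heading=0, pen down
RT 180: heading 0 -> 180
RT 180: heading 180 -> 0
FD 6: (0,0) -> (6,0) [heading=0, draw]
LT 135: heading 0 -> 135
LT 90: heading 135 -> 225
FD 20: (6,0) -> (-8.142,-14.142) [heading=225, draw]
BK 1: (-8.142,-14.142) -> (-7.435,-13.435) [heading=225, draw]
LT 45: heading 225 -> 270
FD 16: (-7.435,-13.435) -> (-7.435,-29.435) [heading=270, draw]
FD 2: (-7.435,-29.435) -> (-7.435,-31.435) [heading=270, draw]
RT 90: heading 270 -> 180
RT 45: heading 180 -> 135
LT 135: heading 135 -> 270
FD 1: (-7.435,-31.435) -> (-7.435,-32.435) [heading=270, draw]
Final: pos=(-7.435,-32.435), heading=270, 6 segment(s) drawn

Segment lengths:
  seg 1: (0,0) -> (6,0), length = 6
  seg 2: (6,0) -> (-8.142,-14.142), length = 20
  seg 3: (-8.142,-14.142) -> (-7.435,-13.435), length = 1
  seg 4: (-7.435,-13.435) -> (-7.435,-29.435), length = 16
  seg 5: (-7.435,-29.435) -> (-7.435,-31.435), length = 2
  seg 6: (-7.435,-31.435) -> (-7.435,-32.435), length = 1
Total = 46

Answer: 46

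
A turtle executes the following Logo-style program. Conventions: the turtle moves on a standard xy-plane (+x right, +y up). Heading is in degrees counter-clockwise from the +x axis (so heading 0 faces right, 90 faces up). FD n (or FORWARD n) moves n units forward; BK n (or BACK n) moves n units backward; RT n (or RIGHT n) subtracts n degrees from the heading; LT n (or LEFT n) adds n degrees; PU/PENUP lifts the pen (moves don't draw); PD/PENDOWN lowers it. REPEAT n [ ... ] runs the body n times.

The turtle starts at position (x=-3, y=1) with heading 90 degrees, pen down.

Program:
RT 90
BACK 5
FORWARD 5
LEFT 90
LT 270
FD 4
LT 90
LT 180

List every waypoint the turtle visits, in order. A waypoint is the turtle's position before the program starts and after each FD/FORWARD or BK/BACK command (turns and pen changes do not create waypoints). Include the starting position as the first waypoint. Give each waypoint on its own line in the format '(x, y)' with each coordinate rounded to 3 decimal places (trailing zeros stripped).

Answer: (-3, 1)
(-8, 1)
(-3, 1)
(1, 1)

Derivation:
Executing turtle program step by step:
Start: pos=(-3,1), heading=90, pen down
RT 90: heading 90 -> 0
BK 5: (-3,1) -> (-8,1) [heading=0, draw]
FD 5: (-8,1) -> (-3,1) [heading=0, draw]
LT 90: heading 0 -> 90
LT 270: heading 90 -> 0
FD 4: (-3,1) -> (1,1) [heading=0, draw]
LT 90: heading 0 -> 90
LT 180: heading 90 -> 270
Final: pos=(1,1), heading=270, 3 segment(s) drawn
Waypoints (4 total):
(-3, 1)
(-8, 1)
(-3, 1)
(1, 1)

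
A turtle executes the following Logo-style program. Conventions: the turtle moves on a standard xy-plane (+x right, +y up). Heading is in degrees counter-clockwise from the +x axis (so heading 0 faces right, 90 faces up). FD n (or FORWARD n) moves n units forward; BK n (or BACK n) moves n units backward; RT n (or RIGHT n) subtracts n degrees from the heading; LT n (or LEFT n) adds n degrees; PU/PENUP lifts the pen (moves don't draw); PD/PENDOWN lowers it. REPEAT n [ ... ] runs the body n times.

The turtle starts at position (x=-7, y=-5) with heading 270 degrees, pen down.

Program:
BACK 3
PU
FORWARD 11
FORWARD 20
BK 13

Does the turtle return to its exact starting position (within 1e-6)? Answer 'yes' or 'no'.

Executing turtle program step by step:
Start: pos=(-7,-5), heading=270, pen down
BK 3: (-7,-5) -> (-7,-2) [heading=270, draw]
PU: pen up
FD 11: (-7,-2) -> (-7,-13) [heading=270, move]
FD 20: (-7,-13) -> (-7,-33) [heading=270, move]
BK 13: (-7,-33) -> (-7,-20) [heading=270, move]
Final: pos=(-7,-20), heading=270, 1 segment(s) drawn

Start position: (-7, -5)
Final position: (-7, -20)
Distance = 15; >= 1e-6 -> NOT closed

Answer: no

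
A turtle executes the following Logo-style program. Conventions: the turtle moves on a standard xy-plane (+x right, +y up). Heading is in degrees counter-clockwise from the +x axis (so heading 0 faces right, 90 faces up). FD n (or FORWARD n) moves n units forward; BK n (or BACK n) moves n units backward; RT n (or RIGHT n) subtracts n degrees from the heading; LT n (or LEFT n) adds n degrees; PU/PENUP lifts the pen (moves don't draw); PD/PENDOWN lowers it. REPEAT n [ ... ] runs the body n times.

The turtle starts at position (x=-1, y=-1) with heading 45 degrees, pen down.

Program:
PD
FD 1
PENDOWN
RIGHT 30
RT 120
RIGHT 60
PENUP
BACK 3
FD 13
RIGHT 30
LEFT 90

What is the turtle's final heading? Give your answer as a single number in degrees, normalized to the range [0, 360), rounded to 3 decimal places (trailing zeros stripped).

Executing turtle program step by step:
Start: pos=(-1,-1), heading=45, pen down
PD: pen down
FD 1: (-1,-1) -> (-0.293,-0.293) [heading=45, draw]
PD: pen down
RT 30: heading 45 -> 15
RT 120: heading 15 -> 255
RT 60: heading 255 -> 195
PU: pen up
BK 3: (-0.293,-0.293) -> (2.605,0.484) [heading=195, move]
FD 13: (2.605,0.484) -> (-9.952,-2.881) [heading=195, move]
RT 30: heading 195 -> 165
LT 90: heading 165 -> 255
Final: pos=(-9.952,-2.881), heading=255, 1 segment(s) drawn

Answer: 255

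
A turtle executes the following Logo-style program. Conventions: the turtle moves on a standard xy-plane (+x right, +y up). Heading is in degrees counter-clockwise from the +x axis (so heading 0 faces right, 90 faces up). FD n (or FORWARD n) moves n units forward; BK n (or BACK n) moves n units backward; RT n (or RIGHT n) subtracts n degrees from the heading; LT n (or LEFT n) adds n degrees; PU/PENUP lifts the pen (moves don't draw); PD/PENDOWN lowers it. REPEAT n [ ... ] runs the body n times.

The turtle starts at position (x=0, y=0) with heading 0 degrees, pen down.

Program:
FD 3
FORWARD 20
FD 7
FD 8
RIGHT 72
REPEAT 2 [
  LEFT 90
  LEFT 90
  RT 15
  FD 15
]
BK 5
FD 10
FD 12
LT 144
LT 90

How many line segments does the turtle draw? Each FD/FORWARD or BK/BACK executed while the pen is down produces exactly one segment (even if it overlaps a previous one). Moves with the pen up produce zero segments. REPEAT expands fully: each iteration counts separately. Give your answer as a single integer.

Executing turtle program step by step:
Start: pos=(0,0), heading=0, pen down
FD 3: (0,0) -> (3,0) [heading=0, draw]
FD 20: (3,0) -> (23,0) [heading=0, draw]
FD 7: (23,0) -> (30,0) [heading=0, draw]
FD 8: (30,0) -> (38,0) [heading=0, draw]
RT 72: heading 0 -> 288
REPEAT 2 [
  -- iteration 1/2 --
  LT 90: heading 288 -> 18
  LT 90: heading 18 -> 108
  RT 15: heading 108 -> 93
  FD 15: (38,0) -> (37.215,14.979) [heading=93, draw]
  -- iteration 2/2 --
  LT 90: heading 93 -> 183
  LT 90: heading 183 -> 273
  RT 15: heading 273 -> 258
  FD 15: (37.215,14.979) -> (34.096,0.307) [heading=258, draw]
]
BK 5: (34.096,0.307) -> (35.136,5.198) [heading=258, draw]
FD 10: (35.136,5.198) -> (33.057,-4.584) [heading=258, draw]
FD 12: (33.057,-4.584) -> (30.562,-16.321) [heading=258, draw]
LT 144: heading 258 -> 42
LT 90: heading 42 -> 132
Final: pos=(30.562,-16.321), heading=132, 9 segment(s) drawn
Segments drawn: 9

Answer: 9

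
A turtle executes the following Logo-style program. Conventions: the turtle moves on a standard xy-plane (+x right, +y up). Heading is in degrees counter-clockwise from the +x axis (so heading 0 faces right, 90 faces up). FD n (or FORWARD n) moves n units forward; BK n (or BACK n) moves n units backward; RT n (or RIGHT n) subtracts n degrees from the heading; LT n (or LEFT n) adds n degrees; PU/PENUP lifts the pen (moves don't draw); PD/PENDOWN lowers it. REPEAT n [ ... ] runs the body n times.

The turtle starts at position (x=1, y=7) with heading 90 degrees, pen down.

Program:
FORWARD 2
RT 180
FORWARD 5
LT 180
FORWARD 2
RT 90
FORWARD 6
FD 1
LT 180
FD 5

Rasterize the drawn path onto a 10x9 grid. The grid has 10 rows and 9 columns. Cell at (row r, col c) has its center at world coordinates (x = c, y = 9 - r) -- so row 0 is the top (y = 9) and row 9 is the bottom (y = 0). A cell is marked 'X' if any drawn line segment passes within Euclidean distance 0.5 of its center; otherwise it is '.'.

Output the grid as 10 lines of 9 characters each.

Segment 0: (1,7) -> (1,9)
Segment 1: (1,9) -> (1,4)
Segment 2: (1,4) -> (1,6)
Segment 3: (1,6) -> (7,6)
Segment 4: (7,6) -> (8,6)
Segment 5: (8,6) -> (3,6)

Answer: .X.......
.X.......
.X.......
.XXXXXXXX
.X.......
.X.......
.........
.........
.........
.........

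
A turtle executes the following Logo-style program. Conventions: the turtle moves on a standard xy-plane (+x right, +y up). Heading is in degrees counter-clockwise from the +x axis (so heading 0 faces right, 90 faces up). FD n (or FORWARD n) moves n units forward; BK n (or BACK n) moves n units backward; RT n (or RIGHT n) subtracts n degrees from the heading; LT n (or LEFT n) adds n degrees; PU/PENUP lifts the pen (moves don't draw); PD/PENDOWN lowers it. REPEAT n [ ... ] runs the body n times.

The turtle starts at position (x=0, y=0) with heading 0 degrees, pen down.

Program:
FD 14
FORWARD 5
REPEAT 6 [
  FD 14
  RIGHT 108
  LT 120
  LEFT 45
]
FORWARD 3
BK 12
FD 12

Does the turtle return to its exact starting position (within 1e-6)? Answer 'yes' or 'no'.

Answer: no

Derivation:
Executing turtle program step by step:
Start: pos=(0,0), heading=0, pen down
FD 14: (0,0) -> (14,0) [heading=0, draw]
FD 5: (14,0) -> (19,0) [heading=0, draw]
REPEAT 6 [
  -- iteration 1/6 --
  FD 14: (19,0) -> (33,0) [heading=0, draw]
  RT 108: heading 0 -> 252
  LT 120: heading 252 -> 12
  LT 45: heading 12 -> 57
  -- iteration 2/6 --
  FD 14: (33,0) -> (40.625,11.741) [heading=57, draw]
  RT 108: heading 57 -> 309
  LT 120: heading 309 -> 69
  LT 45: heading 69 -> 114
  -- iteration 3/6 --
  FD 14: (40.625,11.741) -> (34.931,24.531) [heading=114, draw]
  RT 108: heading 114 -> 6
  LT 120: heading 6 -> 126
  LT 45: heading 126 -> 171
  -- iteration 4/6 --
  FD 14: (34.931,24.531) -> (21.103,26.721) [heading=171, draw]
  RT 108: heading 171 -> 63
  LT 120: heading 63 -> 183
  LT 45: heading 183 -> 228
  -- iteration 5/6 --
  FD 14: (21.103,26.721) -> (11.735,16.317) [heading=228, draw]
  RT 108: heading 228 -> 120
  LT 120: heading 120 -> 240
  LT 45: heading 240 -> 285
  -- iteration 6/6 --
  FD 14: (11.735,16.317) -> (15.359,2.794) [heading=285, draw]
  RT 108: heading 285 -> 177
  LT 120: heading 177 -> 297
  LT 45: heading 297 -> 342
]
FD 3: (15.359,2.794) -> (18.212,1.867) [heading=342, draw]
BK 12: (18.212,1.867) -> (6.799,5.575) [heading=342, draw]
FD 12: (6.799,5.575) -> (18.212,1.867) [heading=342, draw]
Final: pos=(18.212,1.867), heading=342, 11 segment(s) drawn

Start position: (0, 0)
Final position: (18.212, 1.867)
Distance = 18.307; >= 1e-6 -> NOT closed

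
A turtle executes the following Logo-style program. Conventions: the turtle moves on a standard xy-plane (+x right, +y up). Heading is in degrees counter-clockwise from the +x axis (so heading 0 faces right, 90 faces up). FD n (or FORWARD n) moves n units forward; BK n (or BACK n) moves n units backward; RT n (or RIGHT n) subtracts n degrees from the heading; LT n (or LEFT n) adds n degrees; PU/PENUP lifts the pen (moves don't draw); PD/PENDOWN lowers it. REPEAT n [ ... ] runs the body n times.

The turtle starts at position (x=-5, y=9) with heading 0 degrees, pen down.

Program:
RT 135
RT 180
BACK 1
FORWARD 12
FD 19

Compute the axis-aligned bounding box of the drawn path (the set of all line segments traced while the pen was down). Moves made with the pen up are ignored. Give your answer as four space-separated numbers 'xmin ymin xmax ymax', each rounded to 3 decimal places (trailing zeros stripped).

Executing turtle program step by step:
Start: pos=(-5,9), heading=0, pen down
RT 135: heading 0 -> 225
RT 180: heading 225 -> 45
BK 1: (-5,9) -> (-5.707,8.293) [heading=45, draw]
FD 12: (-5.707,8.293) -> (2.778,16.778) [heading=45, draw]
FD 19: (2.778,16.778) -> (16.213,30.213) [heading=45, draw]
Final: pos=(16.213,30.213), heading=45, 3 segment(s) drawn

Segment endpoints: x in {-5.707, -5, 2.778, 16.213}, y in {8.293, 9, 16.778, 30.213}
xmin=-5.707, ymin=8.293, xmax=16.213, ymax=30.213

Answer: -5.707 8.293 16.213 30.213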